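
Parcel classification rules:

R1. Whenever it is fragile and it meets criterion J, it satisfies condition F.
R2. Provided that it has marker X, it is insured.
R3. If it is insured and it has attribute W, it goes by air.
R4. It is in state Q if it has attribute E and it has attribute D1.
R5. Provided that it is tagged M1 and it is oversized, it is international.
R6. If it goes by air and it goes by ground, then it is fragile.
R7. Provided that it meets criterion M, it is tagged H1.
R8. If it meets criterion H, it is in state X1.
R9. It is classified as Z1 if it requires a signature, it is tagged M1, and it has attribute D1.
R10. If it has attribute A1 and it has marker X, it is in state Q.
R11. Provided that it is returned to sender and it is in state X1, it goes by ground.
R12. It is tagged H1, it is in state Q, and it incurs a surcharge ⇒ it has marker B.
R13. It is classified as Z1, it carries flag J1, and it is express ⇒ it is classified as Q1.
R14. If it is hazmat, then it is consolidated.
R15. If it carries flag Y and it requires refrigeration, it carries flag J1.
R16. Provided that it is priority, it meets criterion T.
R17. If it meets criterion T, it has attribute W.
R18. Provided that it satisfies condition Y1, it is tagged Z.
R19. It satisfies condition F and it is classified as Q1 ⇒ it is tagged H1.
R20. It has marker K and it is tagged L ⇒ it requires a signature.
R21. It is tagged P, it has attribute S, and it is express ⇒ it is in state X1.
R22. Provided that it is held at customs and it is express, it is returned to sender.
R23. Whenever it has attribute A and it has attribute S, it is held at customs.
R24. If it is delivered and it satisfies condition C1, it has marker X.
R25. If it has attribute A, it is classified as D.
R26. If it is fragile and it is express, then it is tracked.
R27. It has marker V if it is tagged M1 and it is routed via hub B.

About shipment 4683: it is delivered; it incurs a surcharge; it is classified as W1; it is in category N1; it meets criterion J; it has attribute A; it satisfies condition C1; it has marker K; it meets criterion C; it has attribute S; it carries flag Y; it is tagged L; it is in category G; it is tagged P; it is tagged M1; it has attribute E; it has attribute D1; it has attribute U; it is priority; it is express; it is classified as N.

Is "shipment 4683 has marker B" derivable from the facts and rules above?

Forward chaining from the given facts derives: is in state Q, meets criterion T, has attribute W, requires a signature, is in state X1, is held at customs, has marker X, is classified as D, is insured, goes by air, is classified as Z1, is returned to sender, goes by ground, is fragile, is tracked, satisfies condition F.
The only rule concluding "it has marker B" is R12, which needs "it is tagged H1"; that is never established.

No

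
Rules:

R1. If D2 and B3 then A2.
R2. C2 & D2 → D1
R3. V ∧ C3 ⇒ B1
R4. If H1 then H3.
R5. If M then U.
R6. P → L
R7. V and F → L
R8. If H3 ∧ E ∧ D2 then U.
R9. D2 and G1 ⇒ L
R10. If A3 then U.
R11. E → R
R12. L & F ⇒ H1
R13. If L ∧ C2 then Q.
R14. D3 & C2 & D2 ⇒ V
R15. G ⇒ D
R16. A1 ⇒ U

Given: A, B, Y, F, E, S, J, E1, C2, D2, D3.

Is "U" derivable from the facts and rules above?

Yes

V  (by R14: D3, C2, D2)
L  (by R7: V, F)
H1  (by R12: L, F)
H3  (by R4: H1)
U  (by R8: H3, E, D2)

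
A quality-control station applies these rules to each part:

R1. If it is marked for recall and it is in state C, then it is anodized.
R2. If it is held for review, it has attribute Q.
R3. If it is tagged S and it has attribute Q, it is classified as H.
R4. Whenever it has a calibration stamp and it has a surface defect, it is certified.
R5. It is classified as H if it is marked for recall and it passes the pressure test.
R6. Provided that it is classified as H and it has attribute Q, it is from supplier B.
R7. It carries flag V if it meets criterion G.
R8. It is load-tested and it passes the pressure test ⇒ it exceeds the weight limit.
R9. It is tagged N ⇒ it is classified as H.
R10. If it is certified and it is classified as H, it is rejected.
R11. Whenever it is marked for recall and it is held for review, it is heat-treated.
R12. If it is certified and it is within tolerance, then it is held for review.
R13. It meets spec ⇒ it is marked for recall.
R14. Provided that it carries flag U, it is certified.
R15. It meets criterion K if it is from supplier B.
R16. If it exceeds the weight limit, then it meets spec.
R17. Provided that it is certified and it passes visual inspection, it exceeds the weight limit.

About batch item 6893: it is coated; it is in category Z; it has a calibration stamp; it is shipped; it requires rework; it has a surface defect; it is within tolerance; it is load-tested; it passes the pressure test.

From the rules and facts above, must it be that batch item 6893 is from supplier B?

Yes

By R4 (it has a calibration stamp, it has a surface defect): it is certified.
By R8 (it is load-tested, it passes the pressure test): it exceeds the weight limit.
By R12 (it is certified, it is within tolerance): it is held for review.
By R16 (it exceeds the weight limit): it meets spec.
By R2 (it is held for review): it has attribute Q.
By R13 (it meets spec): it is marked for recall.
By R5 (it is marked for recall, it passes the pressure test): it is classified as H.
By R6 (it is classified as H, it has attribute Q): it is from supplier B.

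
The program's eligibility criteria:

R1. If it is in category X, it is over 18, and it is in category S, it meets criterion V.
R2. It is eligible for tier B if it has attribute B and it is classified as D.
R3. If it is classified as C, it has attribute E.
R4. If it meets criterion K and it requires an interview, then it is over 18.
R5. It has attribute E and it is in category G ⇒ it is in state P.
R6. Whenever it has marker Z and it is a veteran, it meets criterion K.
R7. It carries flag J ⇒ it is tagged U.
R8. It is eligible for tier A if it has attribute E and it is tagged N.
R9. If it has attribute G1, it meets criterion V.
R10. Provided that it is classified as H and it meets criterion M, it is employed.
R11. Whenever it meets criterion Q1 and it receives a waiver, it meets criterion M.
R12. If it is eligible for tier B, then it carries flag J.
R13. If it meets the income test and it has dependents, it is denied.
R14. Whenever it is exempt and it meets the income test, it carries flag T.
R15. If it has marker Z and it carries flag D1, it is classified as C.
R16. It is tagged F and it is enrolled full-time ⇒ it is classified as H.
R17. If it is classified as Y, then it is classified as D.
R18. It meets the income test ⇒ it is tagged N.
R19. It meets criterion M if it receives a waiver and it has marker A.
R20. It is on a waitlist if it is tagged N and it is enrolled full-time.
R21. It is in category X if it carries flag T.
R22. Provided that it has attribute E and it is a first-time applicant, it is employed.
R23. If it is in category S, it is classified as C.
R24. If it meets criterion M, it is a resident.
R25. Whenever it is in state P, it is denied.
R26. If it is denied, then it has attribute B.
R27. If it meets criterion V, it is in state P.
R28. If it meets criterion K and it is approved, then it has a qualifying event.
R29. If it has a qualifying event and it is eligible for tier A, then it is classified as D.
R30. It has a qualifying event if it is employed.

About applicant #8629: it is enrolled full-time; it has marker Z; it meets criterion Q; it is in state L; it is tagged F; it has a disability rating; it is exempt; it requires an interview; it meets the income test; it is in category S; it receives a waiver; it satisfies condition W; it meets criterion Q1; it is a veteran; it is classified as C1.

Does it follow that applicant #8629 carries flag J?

Yes

By R6 (it has marker Z, it is a veteran): it meets criterion K.
By R11 (it meets criterion Q1, it receives a waiver): it meets criterion M.
By R14 (it is exempt, it meets the income test): it carries flag T.
By R16 (it is tagged F, it is enrolled full-time): it is classified as H.
By R18 (it meets the income test): it is tagged N.
By R21 (it carries flag T): it is in category X.
By R23 (it is in category S): it is classified as C.
By R3 (it is classified as C): it has attribute E.
By R4 (it meets criterion K, it requires an interview): it is over 18.
By R8 (it has attribute E, it is tagged N): it is eligible for tier A.
By R10 (it is classified as H, it meets criterion M): it is employed.
By R30 (it is employed): it has a qualifying event.
By R1 (it is in category X, it is over 18, it is in category S): it meets criterion V.
By R27 (it meets criterion V): it is in state P.
By R29 (it has a qualifying event, it is eligible for tier A): it is classified as D.
By R25 (it is in state P): it is denied.
By R26 (it is denied): it has attribute B.
By R2 (it has attribute B, it is classified as D): it is eligible for tier B.
By R12 (it is eligible for tier B): it carries flag J.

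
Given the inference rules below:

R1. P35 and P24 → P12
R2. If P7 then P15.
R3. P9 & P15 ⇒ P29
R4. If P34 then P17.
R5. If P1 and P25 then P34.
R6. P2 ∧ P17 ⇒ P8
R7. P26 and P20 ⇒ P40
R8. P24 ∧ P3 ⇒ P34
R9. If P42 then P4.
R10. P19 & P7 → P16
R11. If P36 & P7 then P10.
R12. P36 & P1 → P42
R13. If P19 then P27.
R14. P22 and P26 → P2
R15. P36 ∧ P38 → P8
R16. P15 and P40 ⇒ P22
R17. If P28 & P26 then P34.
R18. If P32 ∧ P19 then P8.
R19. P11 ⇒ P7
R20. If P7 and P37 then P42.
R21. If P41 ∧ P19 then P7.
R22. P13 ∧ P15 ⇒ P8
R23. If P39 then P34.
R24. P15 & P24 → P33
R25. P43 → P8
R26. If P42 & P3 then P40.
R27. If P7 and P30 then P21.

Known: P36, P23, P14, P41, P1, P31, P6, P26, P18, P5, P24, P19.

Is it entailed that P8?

Forward chaining from the given facts derives: P42, P27, P7, P15, P4, P16, P10, P33.
Rules concluding P8: R6 needs P2; R15 needs P38; R18 needs P32; R22 needs P13; R25 needs P43 — none of these are established.

No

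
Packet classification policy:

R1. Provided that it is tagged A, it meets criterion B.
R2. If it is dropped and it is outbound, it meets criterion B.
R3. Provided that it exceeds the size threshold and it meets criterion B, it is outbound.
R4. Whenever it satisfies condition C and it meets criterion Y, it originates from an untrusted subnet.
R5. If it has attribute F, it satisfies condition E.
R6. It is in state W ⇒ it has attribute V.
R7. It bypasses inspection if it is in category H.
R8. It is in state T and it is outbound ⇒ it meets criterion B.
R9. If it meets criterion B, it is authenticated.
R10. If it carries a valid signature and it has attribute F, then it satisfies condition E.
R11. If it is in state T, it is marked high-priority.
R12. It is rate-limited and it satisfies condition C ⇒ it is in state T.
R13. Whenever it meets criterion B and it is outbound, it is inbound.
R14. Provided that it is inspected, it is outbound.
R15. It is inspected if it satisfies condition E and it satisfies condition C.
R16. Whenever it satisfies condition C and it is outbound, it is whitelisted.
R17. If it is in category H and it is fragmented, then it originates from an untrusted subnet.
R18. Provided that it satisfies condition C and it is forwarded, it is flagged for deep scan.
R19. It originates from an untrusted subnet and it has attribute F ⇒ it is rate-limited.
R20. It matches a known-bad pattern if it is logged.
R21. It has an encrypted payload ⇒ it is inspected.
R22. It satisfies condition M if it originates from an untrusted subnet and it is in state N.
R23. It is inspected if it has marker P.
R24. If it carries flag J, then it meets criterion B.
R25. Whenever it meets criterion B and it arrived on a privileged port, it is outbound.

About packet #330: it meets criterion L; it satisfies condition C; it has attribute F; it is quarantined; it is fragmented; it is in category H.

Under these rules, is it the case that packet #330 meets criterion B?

By R5 (it has attribute F): it satisfies condition E.
By R15 (it satisfies condition E, it satisfies condition C): it is inspected.
By R17 (it is in category H, it is fragmented): it originates from an untrusted subnet.
By R19 (it originates from an untrusted subnet, it has attribute F): it is rate-limited.
By R12 (it is rate-limited, it satisfies condition C): it is in state T.
By R14 (it is inspected): it is outbound.
By R8 (it is in state T, it is outbound): it meets criterion B.

Yes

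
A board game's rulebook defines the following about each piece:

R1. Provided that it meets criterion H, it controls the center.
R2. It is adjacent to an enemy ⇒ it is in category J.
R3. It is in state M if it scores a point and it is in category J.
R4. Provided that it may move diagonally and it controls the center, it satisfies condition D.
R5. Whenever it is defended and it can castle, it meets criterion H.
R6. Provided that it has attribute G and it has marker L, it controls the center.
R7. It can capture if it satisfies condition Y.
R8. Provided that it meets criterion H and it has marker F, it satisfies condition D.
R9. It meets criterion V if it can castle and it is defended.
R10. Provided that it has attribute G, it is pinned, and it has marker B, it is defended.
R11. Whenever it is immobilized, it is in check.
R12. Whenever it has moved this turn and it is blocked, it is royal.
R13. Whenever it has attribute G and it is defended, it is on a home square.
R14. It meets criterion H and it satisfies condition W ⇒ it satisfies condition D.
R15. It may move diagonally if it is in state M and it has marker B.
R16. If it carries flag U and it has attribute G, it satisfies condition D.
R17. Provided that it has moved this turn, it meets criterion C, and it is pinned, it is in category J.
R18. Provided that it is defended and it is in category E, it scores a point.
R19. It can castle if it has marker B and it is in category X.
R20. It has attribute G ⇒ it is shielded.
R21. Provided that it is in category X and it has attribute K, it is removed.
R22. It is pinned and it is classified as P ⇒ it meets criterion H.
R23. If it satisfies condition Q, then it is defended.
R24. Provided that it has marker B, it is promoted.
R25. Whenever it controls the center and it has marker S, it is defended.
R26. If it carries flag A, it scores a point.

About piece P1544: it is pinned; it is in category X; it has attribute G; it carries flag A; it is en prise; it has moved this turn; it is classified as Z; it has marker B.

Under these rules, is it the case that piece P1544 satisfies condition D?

Forward chaining from the given facts derives: is defended, is on a home square, can castle, is shielded, is promoted, scores a point, meets criterion H, meets criterion V, controls the center.
Rules concluding "it satisfies condition D": R4 needs "it may move diagonally"; R8 needs "it has marker F"; R14 needs "it satisfies condition W"; R16 needs "it carries flag U" — none of these are established.

No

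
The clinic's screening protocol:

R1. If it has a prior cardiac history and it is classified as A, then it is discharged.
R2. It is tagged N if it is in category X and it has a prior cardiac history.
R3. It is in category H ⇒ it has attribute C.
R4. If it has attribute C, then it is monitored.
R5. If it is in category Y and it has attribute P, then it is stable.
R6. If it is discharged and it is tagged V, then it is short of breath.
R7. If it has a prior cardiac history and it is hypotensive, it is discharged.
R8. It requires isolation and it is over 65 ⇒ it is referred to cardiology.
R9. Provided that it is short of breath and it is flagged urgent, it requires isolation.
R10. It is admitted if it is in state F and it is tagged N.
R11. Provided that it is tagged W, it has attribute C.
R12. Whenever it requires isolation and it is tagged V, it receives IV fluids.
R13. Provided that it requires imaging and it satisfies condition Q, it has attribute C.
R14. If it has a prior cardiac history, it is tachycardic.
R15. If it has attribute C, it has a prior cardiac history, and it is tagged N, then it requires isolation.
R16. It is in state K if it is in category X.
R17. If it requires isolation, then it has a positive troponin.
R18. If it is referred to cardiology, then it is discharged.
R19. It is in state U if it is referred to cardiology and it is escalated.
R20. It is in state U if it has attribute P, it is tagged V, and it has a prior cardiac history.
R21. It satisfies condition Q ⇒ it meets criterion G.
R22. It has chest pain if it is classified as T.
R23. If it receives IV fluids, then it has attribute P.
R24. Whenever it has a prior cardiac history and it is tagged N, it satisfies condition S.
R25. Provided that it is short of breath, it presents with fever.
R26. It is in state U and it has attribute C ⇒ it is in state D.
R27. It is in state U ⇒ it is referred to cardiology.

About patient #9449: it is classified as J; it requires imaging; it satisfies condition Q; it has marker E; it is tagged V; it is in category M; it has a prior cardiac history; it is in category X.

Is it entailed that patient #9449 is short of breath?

Yes

By R2 (it is in category X, it has a prior cardiac history): it is tagged N.
By R13 (it requires imaging, it satisfies condition Q): it has attribute C.
By R15 (it has attribute C, it has a prior cardiac history, it is tagged N): it requires isolation.
By R12 (it requires isolation, it is tagged V): it receives IV fluids.
By R23 (it receives IV fluids): it has attribute P.
By R20 (it has attribute P, it is tagged V, it has a prior cardiac history): it is in state U.
By R27 (it is in state U): it is referred to cardiology.
By R18 (it is referred to cardiology): it is discharged.
By R6 (it is discharged, it is tagged V): it is short of breath.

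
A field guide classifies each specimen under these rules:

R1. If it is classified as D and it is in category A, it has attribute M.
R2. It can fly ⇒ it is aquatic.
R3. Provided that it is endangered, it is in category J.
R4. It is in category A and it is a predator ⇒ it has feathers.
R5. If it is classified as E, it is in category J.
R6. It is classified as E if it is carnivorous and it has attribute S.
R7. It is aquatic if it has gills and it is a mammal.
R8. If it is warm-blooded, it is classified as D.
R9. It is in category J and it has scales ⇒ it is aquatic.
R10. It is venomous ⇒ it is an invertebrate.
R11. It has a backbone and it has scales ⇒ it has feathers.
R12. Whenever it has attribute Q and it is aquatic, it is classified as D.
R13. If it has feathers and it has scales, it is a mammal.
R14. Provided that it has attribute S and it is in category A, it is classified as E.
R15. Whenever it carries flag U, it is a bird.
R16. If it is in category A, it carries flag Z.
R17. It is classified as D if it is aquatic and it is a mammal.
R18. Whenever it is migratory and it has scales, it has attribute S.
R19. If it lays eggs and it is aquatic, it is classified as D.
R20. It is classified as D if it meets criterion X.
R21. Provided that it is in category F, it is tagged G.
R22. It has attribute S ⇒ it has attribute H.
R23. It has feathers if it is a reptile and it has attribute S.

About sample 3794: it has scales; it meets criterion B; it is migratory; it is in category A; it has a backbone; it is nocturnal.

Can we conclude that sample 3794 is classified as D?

Yes

By R11 (it has a backbone, it has scales): it has feathers.
By R13 (it has feathers, it has scales): it is a mammal.
By R18 (it is migratory, it has scales): it has attribute S.
By R14 (it has attribute S, it is in category A): it is classified as E.
By R5 (it is classified as E): it is in category J.
By R9 (it is in category J, it has scales): it is aquatic.
By R17 (it is aquatic, it is a mammal): it is classified as D.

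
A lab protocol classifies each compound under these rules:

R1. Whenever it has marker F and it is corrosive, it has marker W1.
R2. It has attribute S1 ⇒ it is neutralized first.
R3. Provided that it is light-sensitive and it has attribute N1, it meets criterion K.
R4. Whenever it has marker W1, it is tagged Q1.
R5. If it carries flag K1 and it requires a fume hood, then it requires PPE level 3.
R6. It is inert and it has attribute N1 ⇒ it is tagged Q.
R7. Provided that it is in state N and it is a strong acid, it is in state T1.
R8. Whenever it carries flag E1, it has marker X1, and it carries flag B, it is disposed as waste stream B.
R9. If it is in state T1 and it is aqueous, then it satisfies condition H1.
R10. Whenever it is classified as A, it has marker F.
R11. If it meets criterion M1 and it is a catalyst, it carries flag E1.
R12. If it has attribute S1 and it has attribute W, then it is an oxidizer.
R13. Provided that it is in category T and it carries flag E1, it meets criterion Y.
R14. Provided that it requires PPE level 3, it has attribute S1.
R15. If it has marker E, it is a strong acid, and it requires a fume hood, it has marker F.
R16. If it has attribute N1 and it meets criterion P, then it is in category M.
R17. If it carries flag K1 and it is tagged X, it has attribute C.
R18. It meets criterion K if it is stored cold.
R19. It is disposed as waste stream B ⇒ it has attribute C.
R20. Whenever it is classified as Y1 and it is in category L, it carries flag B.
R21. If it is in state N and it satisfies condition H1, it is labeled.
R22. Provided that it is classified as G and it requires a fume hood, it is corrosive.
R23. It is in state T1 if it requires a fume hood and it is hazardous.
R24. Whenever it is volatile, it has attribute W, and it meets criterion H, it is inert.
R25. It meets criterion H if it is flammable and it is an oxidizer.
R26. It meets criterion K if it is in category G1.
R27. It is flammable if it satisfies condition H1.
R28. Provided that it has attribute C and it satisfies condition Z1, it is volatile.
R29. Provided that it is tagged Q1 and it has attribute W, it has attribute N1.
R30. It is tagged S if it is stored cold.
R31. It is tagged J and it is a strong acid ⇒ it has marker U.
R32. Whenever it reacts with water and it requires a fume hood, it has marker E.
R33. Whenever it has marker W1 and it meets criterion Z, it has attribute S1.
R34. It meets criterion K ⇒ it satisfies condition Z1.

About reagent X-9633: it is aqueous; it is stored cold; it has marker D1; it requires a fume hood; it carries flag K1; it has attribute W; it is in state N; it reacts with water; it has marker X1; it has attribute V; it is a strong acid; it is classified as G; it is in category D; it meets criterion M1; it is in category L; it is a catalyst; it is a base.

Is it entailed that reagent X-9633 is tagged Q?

Forward chaining from the given facts derives: requires PPE level 3, is in state T1, satisfies condition H1, carries flag E1, has attribute S1, meets criterion K, is labeled, is corrosive, is flammable, is tagged S, has marker E, satisfies condition Z1, is neutralized first, is an oxidizer, has marker F, meets criterion H, has marker W1, is tagged Q1, has attribute N1.
The only rule concluding "it is tagged Q" is R6, which needs "it is inert"; that is never established.

No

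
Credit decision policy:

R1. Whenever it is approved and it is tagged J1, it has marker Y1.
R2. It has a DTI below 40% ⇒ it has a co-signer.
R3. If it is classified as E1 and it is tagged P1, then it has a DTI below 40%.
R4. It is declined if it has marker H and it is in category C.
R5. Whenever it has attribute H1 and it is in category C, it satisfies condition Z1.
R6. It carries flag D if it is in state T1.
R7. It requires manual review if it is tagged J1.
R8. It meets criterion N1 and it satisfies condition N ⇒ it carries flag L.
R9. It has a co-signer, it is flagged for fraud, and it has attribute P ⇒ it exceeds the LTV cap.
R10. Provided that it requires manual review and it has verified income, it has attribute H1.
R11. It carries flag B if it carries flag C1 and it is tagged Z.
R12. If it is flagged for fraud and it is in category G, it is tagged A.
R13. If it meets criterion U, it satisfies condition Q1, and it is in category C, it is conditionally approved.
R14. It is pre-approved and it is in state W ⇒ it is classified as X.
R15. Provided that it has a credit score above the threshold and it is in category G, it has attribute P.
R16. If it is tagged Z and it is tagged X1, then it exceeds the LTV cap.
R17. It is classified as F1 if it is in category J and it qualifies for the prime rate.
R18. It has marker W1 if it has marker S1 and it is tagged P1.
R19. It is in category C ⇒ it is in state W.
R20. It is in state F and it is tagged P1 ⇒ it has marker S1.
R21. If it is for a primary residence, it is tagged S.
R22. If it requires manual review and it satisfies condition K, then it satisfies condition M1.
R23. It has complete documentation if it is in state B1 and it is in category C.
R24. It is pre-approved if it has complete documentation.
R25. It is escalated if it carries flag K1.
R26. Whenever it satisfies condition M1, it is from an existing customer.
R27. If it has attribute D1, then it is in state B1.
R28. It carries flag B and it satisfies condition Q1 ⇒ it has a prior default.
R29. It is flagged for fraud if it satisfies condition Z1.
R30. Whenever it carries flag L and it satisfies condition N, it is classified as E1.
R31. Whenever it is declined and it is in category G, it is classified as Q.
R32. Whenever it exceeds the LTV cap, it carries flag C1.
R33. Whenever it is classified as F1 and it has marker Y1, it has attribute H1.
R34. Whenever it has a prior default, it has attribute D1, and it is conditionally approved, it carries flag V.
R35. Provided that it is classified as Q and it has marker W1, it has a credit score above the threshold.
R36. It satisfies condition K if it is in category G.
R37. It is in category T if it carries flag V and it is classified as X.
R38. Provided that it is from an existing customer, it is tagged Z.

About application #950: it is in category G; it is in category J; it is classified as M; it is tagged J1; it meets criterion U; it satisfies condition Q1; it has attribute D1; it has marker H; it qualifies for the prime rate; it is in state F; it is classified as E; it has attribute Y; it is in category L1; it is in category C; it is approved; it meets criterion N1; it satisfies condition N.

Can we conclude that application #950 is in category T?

Forward chaining from the given facts derives: has marker Y1, is declined, requires manual review, carries flag L, is conditionally approved, is classified as F1, is in state W, is in state B1, is classified as E1, is classified as Q, has attribute H1, satisfies condition K, satisfies condition Z1, satisfies condition M1, has complete documentation, is pre-approved, is from an existing customer, is flagged for fraud, is tagged Z, is tagged A, is classified as X.
The only rule concluding "it is in category T" is R37, which needs "it carries flag V"; that is never established.

No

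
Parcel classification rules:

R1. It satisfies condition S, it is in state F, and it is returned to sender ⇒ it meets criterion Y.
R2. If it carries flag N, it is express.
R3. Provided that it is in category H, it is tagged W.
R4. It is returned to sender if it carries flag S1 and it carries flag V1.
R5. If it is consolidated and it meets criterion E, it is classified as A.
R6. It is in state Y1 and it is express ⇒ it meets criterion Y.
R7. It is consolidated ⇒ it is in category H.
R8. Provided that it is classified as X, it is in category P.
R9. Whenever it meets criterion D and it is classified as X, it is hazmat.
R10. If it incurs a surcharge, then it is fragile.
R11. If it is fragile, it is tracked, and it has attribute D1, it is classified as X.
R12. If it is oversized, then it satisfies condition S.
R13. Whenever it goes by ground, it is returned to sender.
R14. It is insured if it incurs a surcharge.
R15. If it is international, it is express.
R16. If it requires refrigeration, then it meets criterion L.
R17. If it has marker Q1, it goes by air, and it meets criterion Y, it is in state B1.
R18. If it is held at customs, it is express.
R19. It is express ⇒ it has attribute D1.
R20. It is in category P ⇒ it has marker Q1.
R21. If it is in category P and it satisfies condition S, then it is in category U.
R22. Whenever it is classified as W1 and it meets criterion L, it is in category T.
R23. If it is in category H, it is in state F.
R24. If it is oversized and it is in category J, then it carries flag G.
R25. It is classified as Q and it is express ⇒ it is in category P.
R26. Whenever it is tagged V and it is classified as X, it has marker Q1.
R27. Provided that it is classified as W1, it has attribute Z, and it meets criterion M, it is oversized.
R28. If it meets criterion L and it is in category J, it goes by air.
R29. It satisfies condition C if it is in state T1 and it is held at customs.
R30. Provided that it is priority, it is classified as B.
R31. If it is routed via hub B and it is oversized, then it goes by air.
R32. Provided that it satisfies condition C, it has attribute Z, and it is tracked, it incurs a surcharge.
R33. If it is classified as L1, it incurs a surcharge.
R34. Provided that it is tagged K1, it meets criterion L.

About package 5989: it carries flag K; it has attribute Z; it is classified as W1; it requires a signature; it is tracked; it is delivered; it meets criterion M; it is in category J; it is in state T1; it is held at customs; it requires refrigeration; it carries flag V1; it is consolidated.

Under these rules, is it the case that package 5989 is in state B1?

Forward chaining from the given facts derives: is in category H, meets criterion L, is express, has attribute D1, is in category T, is in state F, is oversized, goes by air, satisfies condition C, incurs a surcharge, is tagged W, is fragile, is classified as X, satisfies condition S, is insured, carries flag G, is in category P, has marker Q1, is in category U.
The only rule concluding "it is in state B1" is R17, which needs "it meets criterion Y"; that is never established.

No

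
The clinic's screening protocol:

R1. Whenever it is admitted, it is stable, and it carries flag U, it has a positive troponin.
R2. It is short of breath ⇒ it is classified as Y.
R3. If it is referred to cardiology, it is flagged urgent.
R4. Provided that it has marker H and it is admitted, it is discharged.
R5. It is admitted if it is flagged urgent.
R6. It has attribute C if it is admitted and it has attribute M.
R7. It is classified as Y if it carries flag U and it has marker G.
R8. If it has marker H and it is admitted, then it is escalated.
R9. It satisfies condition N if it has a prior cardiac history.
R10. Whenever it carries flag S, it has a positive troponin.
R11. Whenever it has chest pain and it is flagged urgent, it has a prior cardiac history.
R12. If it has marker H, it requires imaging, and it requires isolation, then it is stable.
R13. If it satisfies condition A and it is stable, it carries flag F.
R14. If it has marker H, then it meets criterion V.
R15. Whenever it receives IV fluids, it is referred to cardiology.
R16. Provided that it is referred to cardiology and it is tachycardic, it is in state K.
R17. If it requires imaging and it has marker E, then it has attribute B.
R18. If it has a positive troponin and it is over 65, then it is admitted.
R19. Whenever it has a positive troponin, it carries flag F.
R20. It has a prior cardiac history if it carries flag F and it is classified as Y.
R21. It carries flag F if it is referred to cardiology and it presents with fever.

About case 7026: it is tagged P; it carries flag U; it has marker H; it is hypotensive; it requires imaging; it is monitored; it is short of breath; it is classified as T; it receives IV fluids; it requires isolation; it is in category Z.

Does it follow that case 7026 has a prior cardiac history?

Yes

By R2 (it is short of breath): it is classified as Y.
By R12 (it has marker H, it requires imaging, it requires isolation): it is stable.
By R15 (it receives IV fluids): it is referred to cardiology.
By R3 (it is referred to cardiology): it is flagged urgent.
By R5 (it is flagged urgent): it is admitted.
By R1 (it is admitted, it is stable, it carries flag U): it has a positive troponin.
By R19 (it has a positive troponin): it carries flag F.
By R20 (it carries flag F, it is classified as Y): it has a prior cardiac history.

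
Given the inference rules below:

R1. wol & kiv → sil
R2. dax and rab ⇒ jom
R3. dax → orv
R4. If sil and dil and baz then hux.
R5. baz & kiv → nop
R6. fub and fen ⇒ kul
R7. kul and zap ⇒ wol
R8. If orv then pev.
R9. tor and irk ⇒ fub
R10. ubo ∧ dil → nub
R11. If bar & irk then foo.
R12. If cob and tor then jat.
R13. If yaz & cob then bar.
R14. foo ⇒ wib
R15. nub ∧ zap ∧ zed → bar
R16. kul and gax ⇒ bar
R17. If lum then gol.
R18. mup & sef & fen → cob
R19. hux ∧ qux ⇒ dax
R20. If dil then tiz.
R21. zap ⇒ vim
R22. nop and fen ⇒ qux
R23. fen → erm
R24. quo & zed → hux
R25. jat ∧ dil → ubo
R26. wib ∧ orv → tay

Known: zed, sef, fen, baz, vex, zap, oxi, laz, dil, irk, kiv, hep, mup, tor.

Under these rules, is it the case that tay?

nop  (by R5: baz, kiv)
fub  (by R9: tor, irk)
cob  (by R18: mup, sef, fen)
qux  (by R22: nop, fen)
kul  (by R6: fub, fen)
wol  (by R7: kul, zap)
jat  (by R12: cob, tor)
ubo  (by R25: jat, dil)
sil  (by R1: wol, kiv)
hux  (by R4: sil, dil, baz)
nub  (by R10: ubo, dil)
bar  (by R15: nub, zap, zed)
dax  (by R19: hux, qux)
orv  (by R3: dax)
foo  (by R11: bar, irk)
wib  (by R14: foo)
tay  (by R26: wib, orv)

Yes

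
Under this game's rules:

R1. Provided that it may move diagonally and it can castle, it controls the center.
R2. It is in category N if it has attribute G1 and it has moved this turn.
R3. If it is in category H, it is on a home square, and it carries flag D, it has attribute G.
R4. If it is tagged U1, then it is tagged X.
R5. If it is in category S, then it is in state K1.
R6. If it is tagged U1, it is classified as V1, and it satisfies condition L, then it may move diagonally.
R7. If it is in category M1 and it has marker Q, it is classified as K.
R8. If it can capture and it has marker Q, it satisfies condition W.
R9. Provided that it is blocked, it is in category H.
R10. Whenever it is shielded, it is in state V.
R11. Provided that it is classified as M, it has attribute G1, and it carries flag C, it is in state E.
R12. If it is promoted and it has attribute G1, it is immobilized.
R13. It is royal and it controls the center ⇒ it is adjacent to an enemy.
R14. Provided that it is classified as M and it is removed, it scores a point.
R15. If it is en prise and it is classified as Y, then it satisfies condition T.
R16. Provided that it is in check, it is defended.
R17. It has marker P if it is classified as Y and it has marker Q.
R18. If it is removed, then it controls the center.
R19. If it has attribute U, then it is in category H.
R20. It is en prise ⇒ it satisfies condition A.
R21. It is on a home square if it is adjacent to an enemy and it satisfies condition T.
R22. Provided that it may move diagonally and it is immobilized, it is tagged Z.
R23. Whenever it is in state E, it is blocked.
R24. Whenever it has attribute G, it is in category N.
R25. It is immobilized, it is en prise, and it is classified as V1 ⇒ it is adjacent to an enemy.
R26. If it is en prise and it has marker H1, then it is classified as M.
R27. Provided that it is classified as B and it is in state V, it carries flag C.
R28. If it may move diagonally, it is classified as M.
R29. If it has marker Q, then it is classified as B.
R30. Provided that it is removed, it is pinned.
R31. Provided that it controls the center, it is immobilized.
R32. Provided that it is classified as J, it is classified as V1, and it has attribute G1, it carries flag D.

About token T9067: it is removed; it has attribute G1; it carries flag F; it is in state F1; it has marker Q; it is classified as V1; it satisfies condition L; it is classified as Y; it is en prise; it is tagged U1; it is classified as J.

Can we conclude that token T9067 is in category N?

No

Forward chaining from the given facts derives: is tagged X, may move diagonally, satisfies condition T, has marker P, controls the center, satisfies condition A, is classified as M, is classified as B, is pinned, is immobilized, carries flag D, scores a point, is tagged Z, is adjacent to an enemy, is on a home square.
Rules concluding "it is in category N": R2 needs "it has moved this turn"; R24 needs "it has attribute G" — none of these are established.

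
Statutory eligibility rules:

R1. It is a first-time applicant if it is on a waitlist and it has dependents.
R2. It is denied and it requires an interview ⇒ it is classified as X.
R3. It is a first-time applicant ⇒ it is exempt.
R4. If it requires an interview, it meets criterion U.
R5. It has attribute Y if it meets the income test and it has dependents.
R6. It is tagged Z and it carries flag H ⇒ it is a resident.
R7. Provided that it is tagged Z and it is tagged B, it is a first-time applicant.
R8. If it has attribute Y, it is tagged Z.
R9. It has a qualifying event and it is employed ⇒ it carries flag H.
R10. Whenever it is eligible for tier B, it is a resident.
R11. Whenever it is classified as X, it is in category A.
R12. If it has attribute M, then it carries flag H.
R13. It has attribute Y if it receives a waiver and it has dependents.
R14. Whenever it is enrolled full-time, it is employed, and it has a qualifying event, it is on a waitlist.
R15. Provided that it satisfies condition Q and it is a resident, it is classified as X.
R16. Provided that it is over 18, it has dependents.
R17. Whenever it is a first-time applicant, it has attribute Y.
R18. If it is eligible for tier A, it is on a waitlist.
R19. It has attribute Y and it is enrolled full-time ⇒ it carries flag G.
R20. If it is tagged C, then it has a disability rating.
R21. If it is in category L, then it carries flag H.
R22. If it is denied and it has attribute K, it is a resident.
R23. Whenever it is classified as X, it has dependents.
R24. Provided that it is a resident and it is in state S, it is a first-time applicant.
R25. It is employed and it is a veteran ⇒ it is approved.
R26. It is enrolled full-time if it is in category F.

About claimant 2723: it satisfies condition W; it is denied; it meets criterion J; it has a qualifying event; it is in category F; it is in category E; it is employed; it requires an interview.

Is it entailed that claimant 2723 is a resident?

Yes

By R2 (it is denied, it requires an interview): it is classified as X.
By R9 (it has a qualifying event, it is employed): it carries flag H.
By R23 (it is classified as X): it has dependents.
By R26 (it is in category F): it is enrolled full-time.
By R14 (it is enrolled full-time, it is employed, it has a qualifying event): it is on a waitlist.
By R1 (it is on a waitlist, it has dependents): it is a first-time applicant.
By R17 (it is a first-time applicant): it has attribute Y.
By R8 (it has attribute Y): it is tagged Z.
By R6 (it is tagged Z, it carries flag H): it is a resident.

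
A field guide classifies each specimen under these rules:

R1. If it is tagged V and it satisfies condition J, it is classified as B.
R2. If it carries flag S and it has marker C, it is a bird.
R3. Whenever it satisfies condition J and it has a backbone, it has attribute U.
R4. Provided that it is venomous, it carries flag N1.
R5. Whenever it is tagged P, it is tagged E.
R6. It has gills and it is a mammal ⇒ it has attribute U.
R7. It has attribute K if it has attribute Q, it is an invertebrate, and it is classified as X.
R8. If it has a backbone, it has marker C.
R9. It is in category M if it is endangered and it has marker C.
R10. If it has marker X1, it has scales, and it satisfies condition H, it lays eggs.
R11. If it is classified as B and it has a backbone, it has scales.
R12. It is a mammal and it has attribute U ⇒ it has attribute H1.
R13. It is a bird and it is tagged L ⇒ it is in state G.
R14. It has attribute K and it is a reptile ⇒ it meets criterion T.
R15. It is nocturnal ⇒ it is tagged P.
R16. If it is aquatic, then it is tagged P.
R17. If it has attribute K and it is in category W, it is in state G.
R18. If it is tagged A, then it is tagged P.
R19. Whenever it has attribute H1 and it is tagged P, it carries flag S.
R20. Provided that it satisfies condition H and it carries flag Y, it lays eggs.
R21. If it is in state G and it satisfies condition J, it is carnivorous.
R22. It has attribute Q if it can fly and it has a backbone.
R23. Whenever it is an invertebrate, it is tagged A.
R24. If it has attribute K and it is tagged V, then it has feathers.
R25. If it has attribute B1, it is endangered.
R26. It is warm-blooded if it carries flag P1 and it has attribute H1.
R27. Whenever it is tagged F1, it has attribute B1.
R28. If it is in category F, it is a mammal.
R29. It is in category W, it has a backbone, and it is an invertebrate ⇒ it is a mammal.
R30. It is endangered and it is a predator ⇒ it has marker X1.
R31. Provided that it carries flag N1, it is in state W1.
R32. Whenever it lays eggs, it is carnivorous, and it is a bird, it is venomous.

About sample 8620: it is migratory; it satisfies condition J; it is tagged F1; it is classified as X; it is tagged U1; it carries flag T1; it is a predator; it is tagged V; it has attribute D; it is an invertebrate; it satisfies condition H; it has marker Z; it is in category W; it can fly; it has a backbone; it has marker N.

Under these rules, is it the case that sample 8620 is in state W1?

Yes

By R1 (it is tagged V, it satisfies condition J): it is classified as B.
By R3 (it satisfies condition J, it has a backbone): it has attribute U.
By R8 (it has a backbone): it has marker C.
By R11 (it is classified as B, it has a backbone): it has scales.
By R22 (it can fly, it has a backbone): it has attribute Q.
By R23 (it is an invertebrate): it is tagged A.
By R27 (it is tagged F1): it has attribute B1.
By R29 (it is in category W, it has a backbone, it is an invertebrate): it is a mammal.
By R7 (it has attribute Q, it is an invertebrate, it is classified as X): it has attribute K.
By R12 (it is a mammal, it has attribute U): it has attribute H1.
By R17 (it has attribute K, it is in category W): it is in state G.
By R18 (it is tagged A): it is tagged P.
By R19 (it has attribute H1, it is tagged P): it carries flag S.
By R21 (it is in state G, it satisfies condition J): it is carnivorous.
By R25 (it has attribute B1): it is endangered.
By R30 (it is endangered, it is a predator): it has marker X1.
By R2 (it carries flag S, it has marker C): it is a bird.
By R10 (it has marker X1, it has scales, it satisfies condition H): it lays eggs.
By R32 (it lays eggs, it is carnivorous, it is a bird): it is venomous.
By R4 (it is venomous): it carries flag N1.
By R31 (it carries flag N1): it is in state W1.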